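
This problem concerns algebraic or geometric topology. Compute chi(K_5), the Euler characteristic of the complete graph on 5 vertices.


K_5: V = 5, E = C(5,2) = 10.
chi = V - E = 5 - 10 = -5

-5


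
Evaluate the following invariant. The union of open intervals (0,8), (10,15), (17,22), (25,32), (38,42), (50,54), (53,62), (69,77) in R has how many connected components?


Sort and merge overlapping open intervals.
Merged: (0,8), (10,15), (17,22), (25,32), (38,42), (50,62), (69,77).
Number of components = 7

7


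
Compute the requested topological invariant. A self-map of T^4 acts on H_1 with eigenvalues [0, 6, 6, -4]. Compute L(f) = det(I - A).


For a torus self-map: L(f) = det(I - A) where A acts on H_1.
L(f) = (1-0) * (1-6) * (1-6) * (1--4) = 1 * -5 * -5 * 5 = 125

125


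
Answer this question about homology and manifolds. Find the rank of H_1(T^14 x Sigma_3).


pi_1(A x B) = pi_1(A) x pi_1(B); rank of abelianization = b_1.
b_1(T^14) = 14, b_1(Sigma_3) = 2*3 = 6.
b_1(product) = 14 + 6 = 20

20


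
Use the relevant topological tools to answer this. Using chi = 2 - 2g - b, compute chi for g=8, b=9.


For a compact orientable surface with genus g and b boundary components: chi = 2 - 2g - b.
chi = 2 - 2*8 - 9 = 2 - 16 - 9 = -23

-23


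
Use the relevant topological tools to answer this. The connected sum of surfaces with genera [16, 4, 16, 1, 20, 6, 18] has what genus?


Genus is additive under connected sum of orientable surfaces.
g = 16 + 4 + 16 + 1 + 20 + 6 + 18 = 81

81


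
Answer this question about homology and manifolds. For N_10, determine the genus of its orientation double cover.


chi(N_10) = 2 - 10 = -8.
Double cover: chi(Sigma_g) = 2 * chi(N_10) = 2*(-8) = -16.
2 - 2g = -16, so g = (2 - (-16))/2 = 18/2 = 9

9


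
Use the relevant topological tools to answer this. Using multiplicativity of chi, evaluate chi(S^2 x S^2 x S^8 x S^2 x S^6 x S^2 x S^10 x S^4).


chi is multiplicative: chi(X x Y) = chi(X) chi(Y).
Each even-dim sphere has chi = 2. There are 8 factors.
chi = 2^8 = 256

256


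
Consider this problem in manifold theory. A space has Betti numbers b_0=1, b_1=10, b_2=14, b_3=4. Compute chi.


chi = sum_k (-1)^k b_k.
= (1) + (-10) + (14) + (-4)
= 1

1


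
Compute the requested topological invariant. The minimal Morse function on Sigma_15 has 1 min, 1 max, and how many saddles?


A perfect Morse function has m_k = b_k.
For Sigma_15: b_0=1, b_1=2g=30, b_2=1.
Saddles m_1 = 2g = 30

30


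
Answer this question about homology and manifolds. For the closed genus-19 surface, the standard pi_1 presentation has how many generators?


Standard presentation: pi_1(Sigma_g) = <a_1,b_1,...,a_g,b_g | [a_1,b_1]...[a_g,b_g] = 1>.
Number of generators = 2g = 2*19 = 38

38


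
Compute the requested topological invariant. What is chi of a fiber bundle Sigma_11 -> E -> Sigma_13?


For a fiber bundle F -> E -> B (with CW structure): chi(E) = chi(B) * chi(F).
chi(Sigma_13) = -24, chi(Sigma_11) = -20.
chi(E) = (-24) * (-20) = 480

480


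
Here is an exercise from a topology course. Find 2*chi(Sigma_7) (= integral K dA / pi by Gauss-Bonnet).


Gauss-Bonnet: integral K dA = 2*pi*chi(M).
chi(Sigma_7) = 2 - 2*7 = -12.
(integral K dA)/pi = 2*chi = 2*(-12) = -24

-24


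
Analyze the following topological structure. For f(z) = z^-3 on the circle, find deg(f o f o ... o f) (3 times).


deg(f) = -3. Degree is multiplicative: deg(f^3) = (deg f)^3.
deg(f^3) = (-3)^3 = -27

-27


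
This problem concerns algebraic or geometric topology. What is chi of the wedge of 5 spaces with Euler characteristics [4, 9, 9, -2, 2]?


chi(A v B) = chi(A) + chi(B) - 1 (one point identified).
For 5 spaces: chi = (sum chi_i) - (5 - 1).
sum = 22; chi = 22 - 4 = 18

18


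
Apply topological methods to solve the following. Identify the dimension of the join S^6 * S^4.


Join of spheres: S^m * S^n = S^{m+n+1}.
dim = 6 + 4 + 1 = 11

11


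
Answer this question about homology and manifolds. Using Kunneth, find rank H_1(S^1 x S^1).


Each S^d has Poincare polynomial 1 + t^d.
The product S^1 x S^1 has Poincare polynomial prod(1+t^d_i).
Expanding: b_0=1, b_1=2, b_2=1.
b_1 = 2

2


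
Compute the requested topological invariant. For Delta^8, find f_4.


Delta^8 has 8+1 vertices. A 4-face is a choice of 4+1 vertices.
f_4 = C(8+1, 4+1) = C(9,5) = 126

126


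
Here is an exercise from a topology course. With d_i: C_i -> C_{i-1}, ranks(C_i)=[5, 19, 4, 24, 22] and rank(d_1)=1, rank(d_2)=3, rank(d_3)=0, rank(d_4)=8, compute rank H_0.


rank H_k = rank(ker d_k) - rank(im d_{k+1}).
rank(ker d_0) = rank(C_0) - rank(d_0) = 5 - 0 = 5.
rank(im d_{0+1}) = 1.
rank H_0 = 5 - 1 = 4

4


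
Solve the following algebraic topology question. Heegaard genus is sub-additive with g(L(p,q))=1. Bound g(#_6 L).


Heegaard genus satisfies g(A#B) <= g(A) + g(B).
Each lens space has g = 1.
Upper bound: 6 * 1 = 6

6


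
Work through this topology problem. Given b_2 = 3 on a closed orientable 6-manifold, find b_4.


Poincare duality for closed orientable n-manifolds: b_k = b_{n-k}.
Here n = 6, so b_4 = b_2 = 3

3


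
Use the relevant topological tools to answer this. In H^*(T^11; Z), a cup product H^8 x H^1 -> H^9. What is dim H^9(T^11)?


Cup product: H^p x H^q -> H^{p+q}; here p+q = 8+1 = 9.
rank H^k(T^n) = C(n,k).
C(11,9) = 55

55


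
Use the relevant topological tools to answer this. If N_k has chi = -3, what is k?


chi = 2 - k for closed non-orientable surfaces with k crosscaps.
-3 = 2 - k
k = 2 - (-3) = 5

5


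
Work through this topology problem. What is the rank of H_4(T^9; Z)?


By the Kunneth formula, b_k(T^n) = C(n,k).
b_4(T^9) = C(9,4).
C(9,4) = 9!/(4!*5!) = 126

126


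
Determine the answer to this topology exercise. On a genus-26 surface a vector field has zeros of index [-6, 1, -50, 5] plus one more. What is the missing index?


Poincare-Hopf: sum of indices = chi(M).
chi(Sigma_26) = 2 - 2*26 = -50.
Sum of known indices = -50.
x = chi - (sum known) = -50 - (-50) = 0

0


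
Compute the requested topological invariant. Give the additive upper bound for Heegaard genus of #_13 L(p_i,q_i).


Heegaard genus satisfies g(A#B) <= g(A) + g(B).
Each lens space has g = 1.
Upper bound: 13 * 1 = 13

13


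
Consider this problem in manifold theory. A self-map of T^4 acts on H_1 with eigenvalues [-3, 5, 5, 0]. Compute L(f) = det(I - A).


For a torus self-map: L(f) = det(I - A) where A acts on H_1.
L(f) = (1--3) * (1-5) * (1-5) * (1-0) = 4 * -4 * -4 * 1 = 64

64


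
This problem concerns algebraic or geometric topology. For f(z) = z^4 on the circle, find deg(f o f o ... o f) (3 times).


deg(f) = 4. Degree is multiplicative: deg(f^3) = (deg f)^3.
deg(f^3) = (4)^3 = 64

64


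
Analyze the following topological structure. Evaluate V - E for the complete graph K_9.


K_9: V = 9, E = C(9,2) = 36.
chi = V - E = 9 - 36 = -27

-27


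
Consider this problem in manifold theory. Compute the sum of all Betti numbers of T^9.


b_k(T^9) = C(9,k), so the sum over k is sum_k C(9,k) = 2^9.
Total = 2^9 = 512

512


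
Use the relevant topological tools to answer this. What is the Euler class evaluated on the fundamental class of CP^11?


For any closed oriented manifold, <e(TM),[M]> = chi(M).
chi(CP^11) = 11+1 = 12

12


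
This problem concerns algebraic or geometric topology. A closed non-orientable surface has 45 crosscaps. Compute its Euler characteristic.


For a non-orientable closed surface with k crosscaps: chi = 2 - k.
Here k = 45.
chi = 2 - 45 = -43

-43


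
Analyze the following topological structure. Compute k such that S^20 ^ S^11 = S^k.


S^m ^ S^n = S^{m+n}.
k = 20 + 11 = 31

31


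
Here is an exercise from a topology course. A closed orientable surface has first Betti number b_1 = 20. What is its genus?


For a closed orientable surface: b_1 = 2g.
20 = 2g
g = 20 / 2 = 10

10


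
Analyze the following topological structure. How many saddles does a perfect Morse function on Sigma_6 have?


A perfect Morse function has m_k = b_k.
For Sigma_6: b_0=1, b_1=2g=12, b_2=1.
Saddles m_1 = 2g = 12

12


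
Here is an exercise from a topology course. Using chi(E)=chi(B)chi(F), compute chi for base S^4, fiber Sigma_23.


chi(S^4) = 2 (n even), chi(Sigma_23) = 2 - 2*23 = -44.
chi(E) = 2 * (-44) = -88

-88


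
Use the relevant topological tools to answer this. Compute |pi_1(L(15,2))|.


pi_1(L(p,q)) = Z/pZ for any q coprime to p.
|pi_1(L(15,2))| = 15

15


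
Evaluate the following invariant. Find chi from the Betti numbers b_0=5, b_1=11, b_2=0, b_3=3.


chi = sum_k (-1)^k b_k.
= (5) + (-11) + (0) + (-3)
= -9

-9


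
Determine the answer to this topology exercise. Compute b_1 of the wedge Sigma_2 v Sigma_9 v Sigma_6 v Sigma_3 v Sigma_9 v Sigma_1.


For a wedge X v Y: reduced H_k(X v Y) = H_k(X) + H_k(Y).
Each Sigma_g contributes b_1 = 2g.
b_1 = 4 + 18 + 12 + 6 + 18 + 2 = 60

60


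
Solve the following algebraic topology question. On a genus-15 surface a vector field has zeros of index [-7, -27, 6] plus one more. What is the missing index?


Poincare-Hopf: sum of indices = chi(M).
chi(Sigma_15) = 2 - 2*15 = -28.
Sum of known indices = -28.
x = chi - (sum known) = -28 - (-28) = 0

0


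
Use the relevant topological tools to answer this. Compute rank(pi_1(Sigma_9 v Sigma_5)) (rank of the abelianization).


For a wedge: H_1(A v B) = H_1(A) + H_1(B).
b_1(Sigma_9) = 18, b_1(Sigma_5) = 10.
b_1 = 18 + 10 = 28

28


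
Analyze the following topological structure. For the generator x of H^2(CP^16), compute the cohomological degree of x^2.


|x| = 2 in H^*(CP^n).
|x^2| = 2 * |x| = 2 * 2 = 4

4


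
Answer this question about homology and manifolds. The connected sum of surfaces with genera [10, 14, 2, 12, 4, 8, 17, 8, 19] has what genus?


Genus is additive under connected sum of orientable surfaces.
g = 10 + 14 + 2 + 12 + 4 + 8 + 17 + 8 + 19 = 94

94


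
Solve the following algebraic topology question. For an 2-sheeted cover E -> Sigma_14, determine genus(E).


For an n-sheeted cover: chi(E) = n * chi(B).
chi(Sigma_14) = 2 - 2*14 = -26.
chi(E) = 2 * (-26) = -52.
genus(E) = (2 - chi(E))/2 = (2 - (-52))/2 = 54/2 = 27

27


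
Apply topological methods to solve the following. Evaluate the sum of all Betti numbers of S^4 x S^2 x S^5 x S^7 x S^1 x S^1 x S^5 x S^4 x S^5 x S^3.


Total Betti number is multiplicative under products.
Each S^d (d>=1) has total Betti number 2.
There are 10 sphere factors.
Total = 2^10 = 1024

1024


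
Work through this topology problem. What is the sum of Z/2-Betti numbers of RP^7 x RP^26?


dim H^*(RP^n; Z/2) = n+1 (one Z/2 in each degree 0..n).
Total Betti number is multiplicative.
Total = (7+1) * (26+1) = 8 * 27 = 216

216


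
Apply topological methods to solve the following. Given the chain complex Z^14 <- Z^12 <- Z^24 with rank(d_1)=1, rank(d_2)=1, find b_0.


rank H_k = rank(ker d_k) - rank(im d_{k+1}).
rank(ker d_0) = rank(C_0) - rank(d_0) = 14 - 0 = 14.
rank(im d_{0+1}) = 1.
rank H_0 = 14 - 1 = 13

13


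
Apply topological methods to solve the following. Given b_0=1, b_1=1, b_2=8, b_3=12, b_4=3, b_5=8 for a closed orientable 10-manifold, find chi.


By Poincare duality b_k = b_{10-k}, so full Betti numbers: b_0=1, b_1=1, b_2=8, b_3=12, b_4=3, b_5=8, b_6=3, b_7=12, b_8=8, b_9=1, b_10=1.
chi = sum (-1)^k b_k = -10

-10


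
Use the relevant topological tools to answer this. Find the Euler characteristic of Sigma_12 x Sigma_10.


chi(Sigma_12) = 2 - 2*12 = -22
chi(Sigma_10) = 2 - 2*10 = -18
chi(product) = (-22) * (-18) = 396

396


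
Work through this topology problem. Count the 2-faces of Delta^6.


Delta^6 has 6+1 vertices. A 2-face is a choice of 2+1 vertices.
f_2 = C(6+1, 2+1) = C(7,3) = 35

35


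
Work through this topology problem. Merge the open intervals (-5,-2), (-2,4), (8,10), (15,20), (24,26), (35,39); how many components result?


Sort and merge overlapping open intervals.
Merged: (-5,-2), (-2,4), (8,10), (15,20), (24,26), (35,39).
Number of components = 6

6


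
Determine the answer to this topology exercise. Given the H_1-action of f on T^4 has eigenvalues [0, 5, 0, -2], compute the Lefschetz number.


For a torus self-map: L(f) = det(I - A) where A acts on H_1.
L(f) = (1-0) * (1-5) * (1-0) * (1--2) = 1 * -4 * 1 * 3 = -12

-12


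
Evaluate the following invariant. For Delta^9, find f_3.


Delta^9 has 9+1 vertices. A 3-face is a choice of 3+1 vertices.
f_3 = C(9+1, 3+1) = C(10,4) = 210

210


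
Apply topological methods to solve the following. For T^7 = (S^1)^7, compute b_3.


By the Kunneth formula, b_k(T^n) = C(n,k).
b_3(T^7) = C(7,3).
C(7,3) = 7!/(3!*4!) = 35

35


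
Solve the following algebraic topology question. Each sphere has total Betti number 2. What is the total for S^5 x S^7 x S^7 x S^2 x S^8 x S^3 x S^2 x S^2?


Total Betti number is multiplicative under products.
Each S^d (d>=1) has total Betti number 2.
There are 8 sphere factors.
Total = 2^8 = 256

256


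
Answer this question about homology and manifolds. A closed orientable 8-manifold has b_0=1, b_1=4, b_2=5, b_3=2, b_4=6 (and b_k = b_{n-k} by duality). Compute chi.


By Poincare duality b_k = b_{8-k}, so full Betti numbers: b_0=1, b_1=4, b_2=5, b_3=2, b_4=6, b_5=2, b_6=5, b_7=4, b_8=1.
chi = sum (-1)^k b_k = 6

6


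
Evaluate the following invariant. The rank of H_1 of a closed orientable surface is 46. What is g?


For a closed orientable surface: b_1 = 2g.
46 = 2g
g = 46 / 2 = 23

23


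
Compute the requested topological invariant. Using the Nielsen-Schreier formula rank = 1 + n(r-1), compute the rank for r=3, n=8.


Nielsen-Schreier: an index-n subgroup of F_r is free of rank 1 + n(r-1).
Equivalently: chi(cover) = n*chi(base); chi(vee_r S^1) = 1 - 3 = -2.
chi(E) = 8*(-2) = -16; rank = 1 - chi(E) = 1 - (-16) = 17.
rank = 1 + 8*(3-1) = 1 + 16 = 17

17


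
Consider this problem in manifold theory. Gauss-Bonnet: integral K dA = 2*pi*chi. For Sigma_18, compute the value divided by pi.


Gauss-Bonnet: integral K dA = 2*pi*chi(M).
chi(Sigma_18) = 2 - 2*18 = -34.
(integral K dA)/pi = 2*chi = 2*(-34) = -68

-68


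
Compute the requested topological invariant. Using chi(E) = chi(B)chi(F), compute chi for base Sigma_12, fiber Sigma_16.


For a fiber bundle F -> E -> B (with CW structure): chi(E) = chi(B) * chi(F).
chi(Sigma_12) = -22, chi(Sigma_16) = -30.
chi(E) = (-22) * (-30) = 660

660


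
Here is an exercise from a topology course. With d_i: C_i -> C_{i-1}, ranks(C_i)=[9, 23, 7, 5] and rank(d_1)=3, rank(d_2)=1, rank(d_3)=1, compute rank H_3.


rank H_k = rank(ker d_k) - rank(im d_{k+1}).
rank(ker d_3) = rank(C_3) - rank(d_3) = 5 - 1 = 4.
rank(im d_{3+1}) = 0.
rank H_3 = 4 - 0 = 4

4


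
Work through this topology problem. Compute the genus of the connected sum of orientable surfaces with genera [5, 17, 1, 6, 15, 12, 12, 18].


Genus is additive under connected sum of orientable surfaces.
g = 5 + 17 + 1 + 6 + 15 + 12 + 12 + 18 = 86

86


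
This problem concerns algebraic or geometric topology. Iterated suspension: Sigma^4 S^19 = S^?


Each suspension raises dimension by 1: Sigma S^n = S^{n+1}.
Sigma^4 S^19 = S^{19+4} = S^23

23


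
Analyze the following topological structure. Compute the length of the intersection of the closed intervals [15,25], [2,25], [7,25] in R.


Intersection = [max(a_i), min(b_i)] = [15, 25].
Length = 25 - 15 = 10

10


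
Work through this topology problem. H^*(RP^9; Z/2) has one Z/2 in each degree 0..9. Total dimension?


H^k(RP^9; Z/2) = Z/2 for each 0 <= k <= 9.
Total dimension = 9 + 1 = 10

10


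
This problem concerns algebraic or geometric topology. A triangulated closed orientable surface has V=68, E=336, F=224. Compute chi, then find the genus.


chi = V - E + F = 68 - 336 + 224 = -44
For orientable closed surface: chi = 2 - 2g, so g = (2 - chi)/2.
g = (2 - (-44)) / 2 = 46 / 2 = 23

23


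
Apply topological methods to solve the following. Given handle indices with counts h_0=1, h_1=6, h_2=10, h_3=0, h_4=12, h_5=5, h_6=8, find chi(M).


Handles of index k contribute (-1)^k to chi (same as CW cells).
chi = (1) + (-6) + (10) + (0) + (12) + (-5) + (8) = 20

20


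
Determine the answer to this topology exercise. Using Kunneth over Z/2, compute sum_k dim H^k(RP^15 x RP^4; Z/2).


dim H^*(RP^n; Z/2) = n+1 (one Z/2 in each degree 0..n).
Total Betti number is multiplicative.
Total = (15+1) * (4+1) = 16 * 5 = 80

80


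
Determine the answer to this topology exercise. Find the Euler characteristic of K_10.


K_10: V = 10, E = C(10,2) = 45.
chi = V - E = 10 - 45 = -35

-35


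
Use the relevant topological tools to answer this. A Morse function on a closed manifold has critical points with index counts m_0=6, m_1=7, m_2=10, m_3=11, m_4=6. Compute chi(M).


Morse theory: chi(M) = sum_k (-1)^k m_k where m_k = #(index-k critical points).
= (6) + (-7) + (10) + (-11) + (6) = 4

4


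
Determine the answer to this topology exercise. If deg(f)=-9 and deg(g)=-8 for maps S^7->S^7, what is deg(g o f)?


Degree is multiplicative under composition: deg(g o f) = deg(g) * deg(f).
= -8 * -9 = 72

72


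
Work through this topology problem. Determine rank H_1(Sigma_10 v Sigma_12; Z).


For a wedge: H_1(A v B) = H_1(A) + H_1(B).
b_1(Sigma_10) = 20, b_1(Sigma_12) = 24.
b_1 = 20 + 24 = 44

44


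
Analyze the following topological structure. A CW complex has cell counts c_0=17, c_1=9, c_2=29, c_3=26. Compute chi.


chi = sum_k (-1)^k c_k.
= (-1)^0*17 + (-1)^1*9 + (-1)^2*29 + (-1)^3*26
= (17) + (-9) + (29) + (-26)
= 11

11


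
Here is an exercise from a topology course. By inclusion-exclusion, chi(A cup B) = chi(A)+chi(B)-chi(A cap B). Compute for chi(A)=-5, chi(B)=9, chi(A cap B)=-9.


chi(A cup B) = chi(A) + chi(B) - chi(A cap B)
= -5 + (9) - (-9)
= 13

13


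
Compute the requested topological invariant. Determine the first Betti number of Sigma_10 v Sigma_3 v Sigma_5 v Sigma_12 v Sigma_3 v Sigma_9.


For a wedge X v Y: reduced H_k(X v Y) = H_k(X) + H_k(Y).
Each Sigma_g contributes b_1 = 2g.
b_1 = 20 + 6 + 10 + 24 + 6 + 18 = 84

84


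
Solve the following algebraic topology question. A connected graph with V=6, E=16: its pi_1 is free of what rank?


For a connected graph: rank(pi_1) = b_1 = E - V + 1 = 1 - chi.
chi = V - E = 6 - 16 = -10.
rank = 1 - (-10) = 16 - 6 + 1 = 11

11


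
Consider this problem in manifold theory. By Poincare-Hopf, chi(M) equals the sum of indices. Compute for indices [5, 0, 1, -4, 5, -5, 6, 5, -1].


Poincare-Hopf: chi(M) = sum of indices of zeros.
chi = (5) + (0) + (1) + (-4) + (5) + (-5) + (6) + (5) + (-1) = 12

12


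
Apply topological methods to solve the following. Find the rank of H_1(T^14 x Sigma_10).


pi_1(A x B) = pi_1(A) x pi_1(B); rank of abelianization = b_1.
b_1(T^14) = 14, b_1(Sigma_10) = 2*10 = 20.
b_1(product) = 14 + 20 = 34

34


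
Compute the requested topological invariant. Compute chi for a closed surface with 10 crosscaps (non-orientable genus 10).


For a non-orientable closed surface with k crosscaps: chi = 2 - k.
Here k = 10.
chi = 2 - 10 = -8

-8


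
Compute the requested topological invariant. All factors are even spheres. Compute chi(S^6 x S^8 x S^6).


chi is multiplicative: chi(X x Y) = chi(X) chi(Y).
Each even-dim sphere has chi = 2. There are 3 factors.
chi = 2^3 = 8

8


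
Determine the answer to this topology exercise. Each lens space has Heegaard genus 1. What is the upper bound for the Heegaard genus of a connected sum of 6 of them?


Heegaard genus satisfies g(A#B) <= g(A) + g(B).
Each lens space has g = 1.
Upper bound: 6 * 1 = 6

6


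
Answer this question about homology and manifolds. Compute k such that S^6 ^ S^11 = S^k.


S^m ^ S^n = S^{m+n}.
k = 6 + 11 = 17

17


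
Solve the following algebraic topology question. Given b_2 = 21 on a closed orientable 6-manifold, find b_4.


Poincare duality for closed orientable n-manifolds: b_k = b_{n-k}.
Here n = 6, so b_4 = b_2 = 21

21


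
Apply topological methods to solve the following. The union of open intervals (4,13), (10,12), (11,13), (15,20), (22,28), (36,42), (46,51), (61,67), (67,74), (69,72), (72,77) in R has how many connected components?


Sort and merge overlapping open intervals.
Merged: (4,13), (15,20), (22,28), (36,42), (46,51), (61,67), (67,77).
Number of components = 7

7


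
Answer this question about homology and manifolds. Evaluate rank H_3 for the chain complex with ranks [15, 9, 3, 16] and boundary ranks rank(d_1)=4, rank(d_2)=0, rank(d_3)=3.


rank H_k = rank(ker d_k) - rank(im d_{k+1}).
rank(ker d_3) = rank(C_3) - rank(d_3) = 16 - 3 = 13.
rank(im d_{3+1}) = 0.
rank H_3 = 13 - 0 = 13

13


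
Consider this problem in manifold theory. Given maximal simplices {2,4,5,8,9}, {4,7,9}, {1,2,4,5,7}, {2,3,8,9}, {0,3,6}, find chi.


Enumerate all faces; f-vector: f_0=10, f_1=24, f_2=24, f_3=11, f_4=2.
chi = sum (-1)^k f_k = 1

1


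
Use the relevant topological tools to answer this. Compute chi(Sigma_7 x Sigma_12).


chi(Sigma_7) = 2 - 2*7 = -12
chi(Sigma_12) = 2 - 2*12 = -22
chi(product) = (-12) * (-22) = 264

264


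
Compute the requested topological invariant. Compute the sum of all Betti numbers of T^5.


b_k(T^5) = C(5,k), so the sum over k is sum_k C(5,k) = 2^5.
Total = 2^5 = 32

32


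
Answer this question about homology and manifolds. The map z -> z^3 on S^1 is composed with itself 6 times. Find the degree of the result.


deg(f) = 3. Degree is multiplicative: deg(f^6) = (deg f)^6.
deg(f^6) = (3)^6 = 729

729


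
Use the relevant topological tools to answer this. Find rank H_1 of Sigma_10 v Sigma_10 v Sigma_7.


For a wedge X v Y: reduced H_k(X v Y) = H_k(X) + H_k(Y).
Each Sigma_g contributes b_1 = 2g.
b_1 = 20 + 20 + 14 = 54

54


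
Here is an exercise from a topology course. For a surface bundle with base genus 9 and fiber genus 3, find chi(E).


For a fiber bundle F -> E -> B (with CW structure): chi(E) = chi(B) * chi(F).
chi(Sigma_9) = -16, chi(Sigma_3) = -4.
chi(E) = (-16) * (-4) = 64

64


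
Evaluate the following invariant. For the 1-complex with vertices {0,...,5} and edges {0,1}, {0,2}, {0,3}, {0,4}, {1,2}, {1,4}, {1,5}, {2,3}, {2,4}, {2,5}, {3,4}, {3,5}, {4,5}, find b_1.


b_1 = E - V + (number of components).
E = 13, V = 6, components = 1.
b_1 = 13 - 6 + 1 = 8

8


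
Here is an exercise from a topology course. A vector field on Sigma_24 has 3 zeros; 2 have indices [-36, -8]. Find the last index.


Poincare-Hopf: sum of indices = chi(M).
chi(Sigma_24) = 2 - 2*24 = -46.
Sum of known indices = -44.
x = chi - (sum known) = -46 - (-44) = -2

-2


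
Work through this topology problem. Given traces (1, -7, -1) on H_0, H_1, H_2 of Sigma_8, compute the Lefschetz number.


L(f) = tr(f_0*) - tr(f_1*) + tr(f_2*).
= 1 - (-7) + (-1)
= 7

7


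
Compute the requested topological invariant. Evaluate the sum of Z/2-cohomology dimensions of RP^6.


H^k(RP^6; Z/2) = Z/2 for each 0 <= k <= 6.
Total dimension = 6 + 1 = 7

7


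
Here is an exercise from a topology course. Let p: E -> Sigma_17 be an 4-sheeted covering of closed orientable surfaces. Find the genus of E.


For an n-sheeted cover: chi(E) = n * chi(B).
chi(Sigma_17) = 2 - 2*17 = -32.
chi(E) = 4 * (-32) = -128.
genus(E) = (2 - chi(E))/2 = (2 - (-128))/2 = 130/2 = 65

65


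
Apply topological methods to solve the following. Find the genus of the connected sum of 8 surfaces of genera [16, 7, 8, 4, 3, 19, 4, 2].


Genus is additive under connected sum of orientable surfaces.
g = 16 + 7 + 8 + 4 + 3 + 19 + 4 + 2 = 63

63


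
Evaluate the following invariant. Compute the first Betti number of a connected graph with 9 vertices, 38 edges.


For a connected graph: rank(pi_1) = b_1 = E - V + 1 = 1 - chi.
chi = V - E = 9 - 38 = -29.
rank = 1 - (-29) = 38 - 9 + 1 = 30

30


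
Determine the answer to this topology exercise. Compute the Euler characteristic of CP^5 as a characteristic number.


For any closed oriented manifold, <e(TM),[M]> = chi(M).
chi(CP^5) = 5+1 = 6

6


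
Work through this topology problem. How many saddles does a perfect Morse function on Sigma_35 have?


A perfect Morse function has m_k = b_k.
For Sigma_35: b_0=1, b_1=2g=70, b_2=1.
Saddles m_1 = 2g = 70

70


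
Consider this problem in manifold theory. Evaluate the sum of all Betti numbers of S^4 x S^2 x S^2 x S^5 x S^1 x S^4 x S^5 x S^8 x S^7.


Total Betti number is multiplicative under products.
Each S^d (d>=1) has total Betti number 2.
There are 9 sphere factors.
Total = 2^9 = 512

512


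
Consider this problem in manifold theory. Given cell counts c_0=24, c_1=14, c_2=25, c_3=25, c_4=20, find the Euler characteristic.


chi = sum_k (-1)^k c_k.
= (-1)^0*24 + (-1)^1*14 + (-1)^2*25 + (-1)^3*25 + (-1)^4*20
= (24) + (-14) + (25) + (-25) + (20)
= 30

30


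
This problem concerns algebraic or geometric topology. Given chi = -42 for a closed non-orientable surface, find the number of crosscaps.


chi = 2 - k for closed non-orientable surfaces with k crosscaps.
-42 = 2 - k
k = 2 - (-42) = 44

44


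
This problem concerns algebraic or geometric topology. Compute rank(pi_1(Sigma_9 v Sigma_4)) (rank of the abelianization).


For a wedge: H_1(A v B) = H_1(A) + H_1(B).
b_1(Sigma_9) = 18, b_1(Sigma_4) = 8.
b_1 = 18 + 8 = 26

26


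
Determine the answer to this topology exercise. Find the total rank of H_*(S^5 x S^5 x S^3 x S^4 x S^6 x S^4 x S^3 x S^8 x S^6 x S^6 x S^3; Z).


Total Betti number is multiplicative under products.
Each S^d (d>=1) has total Betti number 2.
There are 11 sphere factors.
Total = 2^11 = 2048

2048


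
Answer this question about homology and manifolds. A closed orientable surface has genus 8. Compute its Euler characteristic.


For a closed orientable surface of genus g: chi = 2 - 2g.
Here g = 8.
chi = 2 - 2*8 = 2 - 16 = -14

-14


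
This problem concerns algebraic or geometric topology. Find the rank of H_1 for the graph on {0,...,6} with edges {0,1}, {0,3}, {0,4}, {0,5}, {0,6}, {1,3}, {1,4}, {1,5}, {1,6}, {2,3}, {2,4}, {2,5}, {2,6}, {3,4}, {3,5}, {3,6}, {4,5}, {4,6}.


b_1 = E - V + (number of components).
E = 18, V = 7, components = 1.
b_1 = 18 - 7 + 1 = 12

12


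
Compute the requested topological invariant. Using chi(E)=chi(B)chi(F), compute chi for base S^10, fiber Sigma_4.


chi(S^10) = 2 (n even), chi(Sigma_4) = 2 - 2*4 = -6.
chi(E) = 2 * (-6) = -12

-12


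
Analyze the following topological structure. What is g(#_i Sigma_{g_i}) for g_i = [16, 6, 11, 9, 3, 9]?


Genus is additive under connected sum of orientable surfaces.
g = 16 + 6 + 11 + 9 + 3 + 9 = 54

54


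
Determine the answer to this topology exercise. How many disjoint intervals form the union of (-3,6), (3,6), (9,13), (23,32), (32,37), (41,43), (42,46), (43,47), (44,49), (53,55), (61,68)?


Sort and merge overlapping open intervals.
Merged: (-3,6), (9,13), (23,32), (32,37), (41,49), (53,55), (61,68).
Number of components = 7

7


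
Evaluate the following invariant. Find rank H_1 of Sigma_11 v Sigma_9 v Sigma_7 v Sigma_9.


For a wedge X v Y: reduced H_k(X v Y) = H_k(X) + H_k(Y).
Each Sigma_g contributes b_1 = 2g.
b_1 = 22 + 18 + 14 + 18 = 72

72


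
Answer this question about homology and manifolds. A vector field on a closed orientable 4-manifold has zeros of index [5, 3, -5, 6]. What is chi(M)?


Poincare-Hopf: chi(M) = sum of indices of zeros.
chi = (5) + (3) + (-5) + (6) = 9

9


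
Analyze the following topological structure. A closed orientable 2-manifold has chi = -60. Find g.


chi = 2 - 2g for closed orientable surfaces.
-60 = 2 - 2g
2g = 2 - (-60) = 62
g = 31

31


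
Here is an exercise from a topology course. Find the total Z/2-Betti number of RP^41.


H^k(RP^41; Z/2) = Z/2 for each 0 <= k <= 41.
Total dimension = 41 + 1 = 42

42


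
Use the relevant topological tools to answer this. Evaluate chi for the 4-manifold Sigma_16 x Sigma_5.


chi(Sigma_16) = 2 - 2*16 = -30
chi(Sigma_5) = 2 - 2*5 = -8
chi(product) = (-30) * (-8) = 240

240


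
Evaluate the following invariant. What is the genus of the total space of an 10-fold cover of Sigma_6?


For an n-sheeted cover: chi(E) = n * chi(B).
chi(Sigma_6) = 2 - 2*6 = -10.
chi(E) = 10 * (-10) = -100.
genus(E) = (2 - chi(E))/2 = (2 - (-100))/2 = 102/2 = 51

51


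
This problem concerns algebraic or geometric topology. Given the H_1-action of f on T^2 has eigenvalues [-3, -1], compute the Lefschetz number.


For a torus self-map: L(f) = det(I - A) where A acts on H_1.
L(f) = (1--3) * (1--1) = 4 * 2 = 8

8


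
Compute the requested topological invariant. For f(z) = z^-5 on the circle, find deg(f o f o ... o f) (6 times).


deg(f) = -5. Degree is multiplicative: deg(f^6) = (deg f)^6.
deg(f^6) = (-5)^6 = 15625

15625


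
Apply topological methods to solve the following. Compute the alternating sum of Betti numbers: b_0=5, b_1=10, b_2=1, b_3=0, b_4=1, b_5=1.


chi = sum_k (-1)^k b_k.
= (5) + (-10) + (1) + (0) + (1) + (-1)
= -4

-4


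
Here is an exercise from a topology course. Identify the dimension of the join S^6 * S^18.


Join of spheres: S^m * S^n = S^{m+n+1}.
dim = 6 + 18 + 1 = 25

25


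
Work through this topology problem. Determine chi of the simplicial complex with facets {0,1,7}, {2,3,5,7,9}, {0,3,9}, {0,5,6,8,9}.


Enumerate all faces; f-vector: f_0=9, f_1=23, f_2=22, f_3=10, f_4=2.
chi = sum (-1)^k f_k = 0

0


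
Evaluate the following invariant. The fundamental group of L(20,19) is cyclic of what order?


pi_1(L(p,q)) = Z/pZ for any q coprime to p.
|pi_1(L(20,19))| = 20

20


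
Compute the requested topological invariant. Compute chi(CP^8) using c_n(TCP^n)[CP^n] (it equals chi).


For any closed oriented manifold, <e(TM),[M]> = chi(M).
chi(CP^8) = 8+1 = 9

9


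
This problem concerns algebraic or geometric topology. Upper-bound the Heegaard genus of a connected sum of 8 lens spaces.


Heegaard genus satisfies g(A#B) <= g(A) + g(B).
Each lens space has g = 1.
Upper bound: 8 * 1 = 8

8


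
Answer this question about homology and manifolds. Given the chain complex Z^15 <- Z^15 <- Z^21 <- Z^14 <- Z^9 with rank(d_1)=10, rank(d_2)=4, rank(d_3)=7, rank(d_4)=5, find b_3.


rank H_k = rank(ker d_k) - rank(im d_{k+1}).
rank(ker d_3) = rank(C_3) - rank(d_3) = 14 - 7 = 7.
rank(im d_{3+1}) = 5.
rank H_3 = 7 - 5 = 2

2


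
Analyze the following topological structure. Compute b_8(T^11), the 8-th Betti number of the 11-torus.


By the Kunneth formula, b_k(T^n) = C(n,k).
b_8(T^11) = C(11,8).
C(11,8) = 11!/(8!*3!) = 165

165


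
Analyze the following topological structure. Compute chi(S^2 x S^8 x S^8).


chi is multiplicative: chi(X x Y) = chi(X) chi(Y).
Each even-dim sphere has chi = 2. There are 3 factors.
chi = 2^3 = 8

8


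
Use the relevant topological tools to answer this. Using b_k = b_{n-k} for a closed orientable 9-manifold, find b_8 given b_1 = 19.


Poincare duality for closed orientable n-manifolds: b_k = b_{n-k}.
Here n = 9, so b_8 = b_1 = 19

19


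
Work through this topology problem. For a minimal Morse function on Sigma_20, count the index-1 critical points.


A perfect Morse function has m_k = b_k.
For Sigma_20: b_0=1, b_1=2g=40, b_2=1.
Saddles m_1 = 2g = 40

40


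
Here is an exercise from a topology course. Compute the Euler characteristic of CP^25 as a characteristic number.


For any closed oriented manifold, <e(TM),[M]> = chi(M).
chi(CP^25) = 25+1 = 26

26


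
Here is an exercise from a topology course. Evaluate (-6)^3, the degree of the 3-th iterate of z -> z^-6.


deg(f) = -6. Degree is multiplicative: deg(f^3) = (deg f)^3.
deg(f^3) = (-6)^3 = -216

-216


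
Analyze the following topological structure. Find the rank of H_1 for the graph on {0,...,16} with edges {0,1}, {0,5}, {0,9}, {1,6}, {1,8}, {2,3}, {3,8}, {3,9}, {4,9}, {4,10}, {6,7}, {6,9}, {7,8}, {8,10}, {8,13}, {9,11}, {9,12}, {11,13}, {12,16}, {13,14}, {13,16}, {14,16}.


b_1 = E - V + (number of components).
E = 22, V = 17, components = 2.
b_1 = 22 - 17 + 2 = 7

7


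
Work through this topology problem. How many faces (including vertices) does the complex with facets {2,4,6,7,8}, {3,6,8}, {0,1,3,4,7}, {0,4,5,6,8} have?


Each maximal simplex on m vertices has 2^m - 1 nonempty faces.
Take the union (dedupe shared faces).
Total distinct faces = 84

84


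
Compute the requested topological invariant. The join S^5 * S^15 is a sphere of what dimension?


Join of spheres: S^m * S^n = S^{m+n+1}.
dim = 5 + 15 + 1 = 21

21


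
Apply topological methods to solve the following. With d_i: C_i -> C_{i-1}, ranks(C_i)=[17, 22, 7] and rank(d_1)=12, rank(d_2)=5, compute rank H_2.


rank H_k = rank(ker d_k) - rank(im d_{k+1}).
rank(ker d_2) = rank(C_2) - rank(d_2) = 7 - 5 = 2.
rank(im d_{2+1}) = 0.
rank H_2 = 2 - 0 = 2

2


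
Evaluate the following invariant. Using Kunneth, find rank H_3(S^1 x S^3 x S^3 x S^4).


Each S^d has Poincare polynomial 1 + t^d.
The product S^1 x S^3 x S^3 x S^4 has Poincare polynomial prod(1+t^d_i).
Expanding: b_0=1, b_1=1, b_3=2, b_4=3, b_5=1, b_6=1, b_7=3, b_8=2, b_10=1, b_11=1.
b_3 = 2

2


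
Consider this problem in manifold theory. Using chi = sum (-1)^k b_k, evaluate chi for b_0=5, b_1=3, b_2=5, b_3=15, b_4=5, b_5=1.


chi = sum_k (-1)^k b_k.
= (5) + (-3) + (5) + (-15) + (5) + (-1)
= -4

-4


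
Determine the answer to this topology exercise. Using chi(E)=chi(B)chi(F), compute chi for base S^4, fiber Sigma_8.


chi(S^4) = 2 (n even), chi(Sigma_8) = 2 - 2*8 = -14.
chi(E) = 2 * (-14) = -28

-28


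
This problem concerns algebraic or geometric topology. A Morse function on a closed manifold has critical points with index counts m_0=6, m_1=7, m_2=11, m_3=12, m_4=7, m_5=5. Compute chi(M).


Morse theory: chi(M) = sum_k (-1)^k m_k where m_k = #(index-k critical points).
= (6) + (-7) + (11) + (-12) + (7) + (-5) = 0

0


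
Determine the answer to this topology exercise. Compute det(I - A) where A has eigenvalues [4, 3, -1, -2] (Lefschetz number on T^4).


For a torus self-map: L(f) = det(I - A) where A acts on H_1.
L(f) = (1-4) * (1-3) * (1--1) * (1--2) = -3 * -2 * 2 * 3 = 36

36


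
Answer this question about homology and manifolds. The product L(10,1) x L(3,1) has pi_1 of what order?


pi_1(X x Y) = pi_1(X) x pi_1(Y).
pi_1(L(10,1)) = Z/10, pi_1(L(3,1)) = Z/3.
|Z/10 x Z/3| = 10 * 3 = 30

30


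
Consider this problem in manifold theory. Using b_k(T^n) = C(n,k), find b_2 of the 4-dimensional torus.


By the Kunneth formula, b_k(T^n) = C(n,k).
b_2(T^4) = C(4,2).
C(4,2) = 4!/(2!*2!) = 6

6


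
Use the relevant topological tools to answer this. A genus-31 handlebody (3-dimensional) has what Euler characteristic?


A genus-g handlebody deformation retracts to a wedge of g circles.
chi(vee_g S^1) = 1 - g.
chi(H_31) = 1 - 31 = -30

-30


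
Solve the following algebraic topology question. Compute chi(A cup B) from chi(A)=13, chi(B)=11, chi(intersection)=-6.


chi(A cup B) = chi(A) + chi(B) - chi(A cap B)
= 13 + (11) - (-6)
= 30

30


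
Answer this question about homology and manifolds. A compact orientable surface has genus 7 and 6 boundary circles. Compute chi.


For a compact orientable surface with genus g and b boundary components: chi = 2 - 2g - b.
chi = 2 - 2*7 - 6 = 2 - 14 - 6 = -18

-18


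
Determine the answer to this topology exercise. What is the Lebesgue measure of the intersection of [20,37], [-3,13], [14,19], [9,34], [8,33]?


Intersection = [max(a_i), min(b_i)] = [20, 13].
Since 20 > 13, the intersection is empty.
Length = 0

0


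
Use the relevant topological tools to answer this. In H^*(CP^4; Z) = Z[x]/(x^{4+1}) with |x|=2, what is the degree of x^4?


|x| = 2 in H^*(CP^n).
|x^4| = 4 * |x| = 4 * 2 = 8

8


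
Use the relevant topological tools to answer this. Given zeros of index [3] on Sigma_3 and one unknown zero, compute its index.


Poincare-Hopf: sum of indices = chi(M).
chi(Sigma_3) = 2 - 2*3 = -4.
Sum of known indices = 3.
x = chi - (sum known) = -4 - (3) = -7

-7


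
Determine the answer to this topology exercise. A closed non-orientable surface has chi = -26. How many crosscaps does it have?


chi = 2 - k for closed non-orientable surfaces with k crosscaps.
-26 = 2 - k
k = 2 - (-26) = 28

28


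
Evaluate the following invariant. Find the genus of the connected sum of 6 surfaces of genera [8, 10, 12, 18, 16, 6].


Genus is additive under connected sum of orientable surfaces.
g = 8 + 10 + 12 + 18 + 16 + 6 = 70

70


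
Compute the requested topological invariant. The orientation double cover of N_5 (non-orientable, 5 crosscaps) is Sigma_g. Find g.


chi(N_5) = 2 - 5 = -3.
Double cover: chi(Sigma_g) = 2 * chi(N_5) = 2*(-3) = -6.
2 - 2g = -6, so g = (2 - (-6))/2 = 8/2 = 4

4


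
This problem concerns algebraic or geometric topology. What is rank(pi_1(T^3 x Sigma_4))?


pi_1(A x B) = pi_1(A) x pi_1(B); rank of abelianization = b_1.
b_1(T^3) = 3, b_1(Sigma_4) = 2*4 = 8.
b_1(product) = 3 + 8 = 11

11


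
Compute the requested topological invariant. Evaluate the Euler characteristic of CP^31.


CP^31 has one cell in each even dimension 0, 2, ..., 2*31 (31+1 cells total).
All cells are even-dimensional, so chi = number of cells.
chi = 31 + 1 = 32

32


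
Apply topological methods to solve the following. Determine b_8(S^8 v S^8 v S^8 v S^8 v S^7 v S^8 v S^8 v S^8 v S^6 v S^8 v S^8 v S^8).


For a wedge of spheres, H_k (k>0) is free on one generator per sphere of dimension k.
Spheres of dimension 8: count = 10.
b_8 = 10

10


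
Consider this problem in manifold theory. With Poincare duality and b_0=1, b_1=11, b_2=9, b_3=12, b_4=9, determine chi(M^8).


By Poincare duality b_k = b_{8-k}, so full Betti numbers: b_0=1, b_1=11, b_2=9, b_3=12, b_4=9, b_5=12, b_6=9, b_7=11, b_8=1.
chi = sum (-1)^k b_k = -17

-17


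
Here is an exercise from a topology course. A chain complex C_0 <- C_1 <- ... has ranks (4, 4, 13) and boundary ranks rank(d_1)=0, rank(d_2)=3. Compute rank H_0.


rank H_k = rank(ker d_k) - rank(im d_{k+1}).
rank(ker d_0) = rank(C_0) - rank(d_0) = 4 - 0 = 4.
rank(im d_{0+1}) = 0.
rank H_0 = 4 - 0 = 4

4


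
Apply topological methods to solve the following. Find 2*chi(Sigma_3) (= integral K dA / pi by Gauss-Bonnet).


Gauss-Bonnet: integral K dA = 2*pi*chi(M).
chi(Sigma_3) = 2 - 2*3 = -4.
(integral K dA)/pi = 2*chi = 2*(-4) = -8

-8


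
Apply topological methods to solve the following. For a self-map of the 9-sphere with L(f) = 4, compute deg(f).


L(f) = 1 + (-1)^9 deg(f) on S^9.
4 = 1 + (-1)^9 * deg(f)
(-1)^9 * deg(f) = 3
deg(f) = -3

-3


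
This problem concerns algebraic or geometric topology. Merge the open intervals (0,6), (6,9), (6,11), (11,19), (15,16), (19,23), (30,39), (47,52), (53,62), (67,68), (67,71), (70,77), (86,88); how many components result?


Sort and merge overlapping open intervals.
Merged: (0,6), (6,11), (11,19), (19,23), (30,39), (47,52), (53,62), (67,77), (86,88).
Number of components = 9

9


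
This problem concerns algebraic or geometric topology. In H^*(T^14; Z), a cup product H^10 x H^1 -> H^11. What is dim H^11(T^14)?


Cup product: H^p x H^q -> H^{p+q}; here p+q = 10+1 = 11.
rank H^k(T^n) = C(n,k).
C(14,11) = 364

364


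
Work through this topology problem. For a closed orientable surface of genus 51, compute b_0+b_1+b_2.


For Sigma_51: b_0 = 1, b_1 = 2g = 102, b_2 = 1.
Total = 1 + 102 + 1 = 104

104


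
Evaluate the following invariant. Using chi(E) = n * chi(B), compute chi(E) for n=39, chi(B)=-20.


For a finite covering: chi(E) = (number of sheets) * chi(B).
chi(E) = 39 * (-20) = -780

-780
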